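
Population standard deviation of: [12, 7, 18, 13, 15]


Mean = 65/5 = 13
  (12-13)²=1
  (7-13)²=36
  (18-13)²=25
  (13-13)²=0
  (15-13)²=4
Σ(x-μ)² = 66
σ² = 66/5

σ = √(66/5) ≈ 3.6332


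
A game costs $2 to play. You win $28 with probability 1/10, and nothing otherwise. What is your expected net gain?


E[gain] = (28-2)×1/10 + (-2)×9/10
= 13/5 - 9/5 = 4/5

Expected net gain = $4/5 ≈ $0.80


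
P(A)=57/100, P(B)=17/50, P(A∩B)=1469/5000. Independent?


P(A)×P(B) = 969/5000
P(A∩B) = 1469/5000
Not equal → NOT independent

No, not independent


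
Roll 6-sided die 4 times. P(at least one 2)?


P(no 2)^4 = (5/6)^4 = 625/1296
P(≥1) = 1 - 625/1296 = 671/1296

P = 671/1296 ≈ 51.77%


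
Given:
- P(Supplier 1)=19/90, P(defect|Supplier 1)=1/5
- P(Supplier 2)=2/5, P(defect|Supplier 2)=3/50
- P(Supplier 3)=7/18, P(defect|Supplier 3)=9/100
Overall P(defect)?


P(B) = Σ P(B|Aᵢ)×P(Aᵢ)
  1/5×19/90 = 19/450
  3/50×2/5 = 3/125
  9/100×7/18 = 7/200
Sum = 911/9000

P(defect) = 911/9000 ≈ 10.12%


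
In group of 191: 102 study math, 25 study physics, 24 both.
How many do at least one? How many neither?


|A∪B| = 102+25-24 = 103
Neither = 191-103 = 88

At least one: 103; Neither: 88


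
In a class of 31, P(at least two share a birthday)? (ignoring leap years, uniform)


P(all different) = Π(365-i)/365 for i=0..30
= 0.269545
P(match) = 1 - 0.269545 = 0.730455

P ≈ 0.7305 ≈ 73.05%


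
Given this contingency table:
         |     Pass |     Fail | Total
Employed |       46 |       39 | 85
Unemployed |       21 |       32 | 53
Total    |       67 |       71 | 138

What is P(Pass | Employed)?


P(Pass | Employed) = 46/(46+39) = 46/85

P(Pass|Employed) = 46/85 ≈ 54.12%


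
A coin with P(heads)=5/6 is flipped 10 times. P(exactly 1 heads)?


Binomial: P(X=1) = C(10,1)×p^1×(1-p)^9
= 10 × 5/6 × 1/10077696 = 25/30233088

P(X=1) = 25/30233088 ≈ 0.00%


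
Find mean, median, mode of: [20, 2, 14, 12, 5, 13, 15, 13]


Sorted: [2, 5, 12, 13, 13, 14, 15, 20]
Mean = 94/8 = 47/4
Median = 13
Freq: {20: 1, 2: 1, 14: 1, 12: 1, 5: 1, 13: 2, 15: 1}
Mode: [13]

Mean=47/4, Median=13, Mode=13


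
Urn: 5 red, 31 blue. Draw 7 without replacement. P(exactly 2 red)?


Hypergeometric: C(5,2)×C(31,5)/C(36,7)
= 10×169911/8347680 = 609/2992

P(X=2) = 609/2992 ≈ 20.35%


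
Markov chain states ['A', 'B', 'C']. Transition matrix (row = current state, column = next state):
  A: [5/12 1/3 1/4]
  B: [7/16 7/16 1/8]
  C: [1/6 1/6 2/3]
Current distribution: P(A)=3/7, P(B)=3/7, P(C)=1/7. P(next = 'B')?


P(next=B) = Σᵢ P(now=i)×P(i→B)
= 3/7×1/3 + 3/7×7/16 + 1/7×1/6
= 1/7 + 3/16 + 1/42 = 17/48

P = 17/48 ≈ 0.3542


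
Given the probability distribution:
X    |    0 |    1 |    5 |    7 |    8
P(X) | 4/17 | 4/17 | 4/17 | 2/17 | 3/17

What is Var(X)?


E[X] = 62/17
E[X²] = 394/17
Var(X) = E[X²] - (E[X])² = 394/17 - 3844/289 = 2854/289

Var(X) = 2854/289 ≈ 9.8754


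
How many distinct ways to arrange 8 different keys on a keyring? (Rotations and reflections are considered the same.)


Free circular arrangements: rotations and reflections both identified.
(n-1)!/2 = 7!/2 = 5040/2 = 2520

2520


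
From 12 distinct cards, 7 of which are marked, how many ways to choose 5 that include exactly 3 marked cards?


Choose 3 of the 7 marked cards and 2 of the other 5 cards:
C(7,3)×C(5,2) = 35×10 = 350

350


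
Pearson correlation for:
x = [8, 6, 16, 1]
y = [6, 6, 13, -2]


n=4, Σx=31, Σy=23, Σxy=290, Σx²=357, Σy²=245
r = (4×290 - 31×23)/√((4×357 - 31²)(4×245 - 23²))
= 447/√(467×451) = 447/√210617 ≈ 447/458.9303 ≈ 0.9740

r ≈ 0.9740


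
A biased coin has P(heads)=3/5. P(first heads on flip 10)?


Geometric: P(X=10) = (1-p)^(k-1)×p = (2/5)^9×3/5 = 1536/9765625

P(X=10) = 1536/9765625 ≈ 0.02%


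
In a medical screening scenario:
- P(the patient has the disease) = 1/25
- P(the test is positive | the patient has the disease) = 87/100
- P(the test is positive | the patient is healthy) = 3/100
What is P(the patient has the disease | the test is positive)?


Using Bayes' theorem:
P(A|B) = P(B|A)·P(A) / P(B)

P(the test is positive) = 87/100 × 1/25 + 3/100 × 24/25
= 87/2500 + 18/625 = 159/2500

P(the patient has the disease|the test is positive) = (87/2500) / (159/2500) = 29/53

P(the patient has the disease|the test is positive) = 29/53 ≈ 54.72%


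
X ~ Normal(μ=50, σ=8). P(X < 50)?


z = (50-50)/8 = 0.0
P(Z < 0.0) = 0.5000

P(X < 50) ≈ 0.5000


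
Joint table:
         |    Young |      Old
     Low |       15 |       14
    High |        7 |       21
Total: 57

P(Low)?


P(Low) = (15+14)/57 = 29/57

P(Low) = 29/57 ≈ 50.88%


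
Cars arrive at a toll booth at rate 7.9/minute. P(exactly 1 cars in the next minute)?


Poisson(λ=7.9): P(X=1) = e^(-λ)×λ^k/k!
= e^(-7.9) × 7.9^1 / 1!
≈ 0.0003707435405 × 7.9 / 1 ≈ 0.002929

P(X=1) ≈ 0.002929 ≈ 0.29%


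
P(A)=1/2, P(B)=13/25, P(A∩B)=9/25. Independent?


P(A)×P(B) = 13/50
P(A∩B) = 9/25
Not equal → NOT independent

No, not independent


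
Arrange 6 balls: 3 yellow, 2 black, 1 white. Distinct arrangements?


6!/(3!×2!×1!) = 60

60


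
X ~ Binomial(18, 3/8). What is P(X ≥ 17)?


P(X ≥ 17) = Σ P(X=i) for i=17..18
P(X=17) = 5811307335/9007199254740992
P(X=18) = 387420489/18014398509481984
Sum = 12010035159/18014398509481984

P(X ≥ 17) = 12010035159/18014398509481984 ≈ 0.00%


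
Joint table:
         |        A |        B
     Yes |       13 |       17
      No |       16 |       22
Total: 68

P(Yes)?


P(Yes) = (13+17)/68 = 30/68 = 15/34

P(Yes) = 15/34 ≈ 44.12%


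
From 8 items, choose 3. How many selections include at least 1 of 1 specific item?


Complement: C(8,3) - C(7,3) = 56 - 35 = 21

21


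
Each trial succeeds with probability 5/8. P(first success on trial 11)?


Geometric: P(X=11) = (1-p)^(k-1)×p = (3/8)^10×5/8 = 295245/8589934592

P(X=11) = 295245/8589934592 ≈ 0.00%


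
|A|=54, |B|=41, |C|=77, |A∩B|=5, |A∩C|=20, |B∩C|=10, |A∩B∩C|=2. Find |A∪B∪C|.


|A∪B∪C| = 54+41+77-5-20-10+2 = 139

|A∪B∪C| = 139


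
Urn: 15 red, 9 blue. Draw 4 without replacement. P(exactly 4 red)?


Hypergeometric: C(15,4)×C(9,0)/C(24,4)
= 1365×1/10626 = 65/506

P(X=4) = 65/506 ≈ 12.85%


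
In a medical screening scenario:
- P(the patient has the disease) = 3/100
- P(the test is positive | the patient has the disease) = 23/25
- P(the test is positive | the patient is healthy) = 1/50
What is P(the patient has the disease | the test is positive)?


Using Bayes' theorem:
P(A|B) = P(B|A)·P(A) / P(B)

P(the test is positive) = 23/25 × 3/100 + 1/50 × 97/100
= 69/2500 + 97/5000 = 47/1000

P(the patient has the disease|the test is positive) = (69/2500) / (47/1000) = 138/235

P(the patient has the disease|the test is positive) = 138/235 ≈ 58.72%


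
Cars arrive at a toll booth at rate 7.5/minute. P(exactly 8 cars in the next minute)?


Poisson(λ=7.5): P(X=8) = e^(-λ)×λ^k/k!
= e^(-7.5) × 7.5^8 / 8!
≈ 0.0005530843701 × 10011291.5039 / 40320 ≈ 0.137329

P(X=8) ≈ 0.137329 ≈ 13.73%


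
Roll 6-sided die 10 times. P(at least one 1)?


P(no 1)^10 = (5/6)^10 = 9765625/60466176
P(≥1) = 1 - 9765625/60466176 = 50700551/60466176

P = 50700551/60466176 ≈ 83.85%


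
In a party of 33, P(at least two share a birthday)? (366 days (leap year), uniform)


P(all different) = Π(366-i)/366 for i=0..32
= 0.225976
P(match) = 1 - 0.225976 = 0.774024

P ≈ 0.7740 ≈ 77.40%


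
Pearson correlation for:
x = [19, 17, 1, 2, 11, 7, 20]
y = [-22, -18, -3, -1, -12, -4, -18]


n=7, Σx=77, Σy=-78, Σxy=-1249, Σx²=1225, Σy²=1302
r = (7×(-1249) - 77×(-78))/√((7×1225 - 77²)(7×1302 - (-78)²))
= -2737/√(2646×3030) = -2737/√8017380 ≈ -2737/2831.4978 ≈ -0.9666

r ≈ -0.9666


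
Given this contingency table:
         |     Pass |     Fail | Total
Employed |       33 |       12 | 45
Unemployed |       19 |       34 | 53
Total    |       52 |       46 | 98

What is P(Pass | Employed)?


P(Pass | Employed) = 33/(33+12) = 33/45 = 11/15

P(Pass|Employed) = 11/15 ≈ 73.33%


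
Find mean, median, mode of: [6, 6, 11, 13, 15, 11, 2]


Sorted: [2, 6, 6, 11, 11, 13, 15]
Mean = 64/7
Median = 11
Freq: {6: 2, 11: 2, 13: 1, 15: 1, 2: 1}
Mode: [6, 11]

Mean=64/7, Median=11, Mode=[6, 11]


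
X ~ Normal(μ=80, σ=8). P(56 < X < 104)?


z₁=(56-80)/8=-3.0, z₂=(104-80)/8=3.0
P = Φ(3.0) - Φ(-3.0) = 0.998650 - 0.001350 = 0.997300 ≈ 0.9973

P(56 < X < 104) ≈ 0.9973


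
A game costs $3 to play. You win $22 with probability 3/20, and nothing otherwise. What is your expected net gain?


E[gain] = (22-3)×3/20 + (-3)×17/20
= 57/20 - 51/20 = 3/10

Expected net gain = $3/10 ≈ $0.30


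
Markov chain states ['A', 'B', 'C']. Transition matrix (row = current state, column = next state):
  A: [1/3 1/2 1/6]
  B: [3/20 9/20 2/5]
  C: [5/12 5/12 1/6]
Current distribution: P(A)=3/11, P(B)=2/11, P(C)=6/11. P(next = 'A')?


P(next=A) = Σᵢ P(now=i)×P(i→A)
= 3/11×1/3 + 2/11×3/20 + 6/11×5/12
= 1/11 + 3/110 + 5/22 = 19/55

P = 19/55 ≈ 0.3455


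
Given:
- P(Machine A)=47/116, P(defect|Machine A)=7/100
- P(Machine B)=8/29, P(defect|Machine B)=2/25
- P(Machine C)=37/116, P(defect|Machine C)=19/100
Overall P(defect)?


P(B) = Σ P(B|Aᵢ)×P(Aᵢ)
  7/100×47/116 = 329/11600
  2/25×8/29 = 16/725
  19/100×37/116 = 703/11600
Sum = 161/1450

P(defect) = 161/1450 ≈ 11.10%


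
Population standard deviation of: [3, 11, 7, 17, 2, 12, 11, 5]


Mean = 68/8 = 17/2
  (3-17/2)²=121/4
  (11-17/2)²=25/4
  (7-17/2)²=9/4
  (17-17/2)²=289/4
  (2-17/2)²=169/4
  (12-17/2)²=49/4
  (11-17/2)²=25/4
  (5-17/2)²=49/4
Σ(x-μ)² = 184
σ² = 184/8 = 23

σ = √(23) ≈ 4.7958


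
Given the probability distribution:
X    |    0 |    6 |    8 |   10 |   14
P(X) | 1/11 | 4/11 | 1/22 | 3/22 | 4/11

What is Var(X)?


E[X] = 9
E[X²] = 1110/11
Var(X) = E[X²] - (E[X])² = 1110/11 - 81 = 219/11

Var(X) = 219/11 ≈ 19.9091


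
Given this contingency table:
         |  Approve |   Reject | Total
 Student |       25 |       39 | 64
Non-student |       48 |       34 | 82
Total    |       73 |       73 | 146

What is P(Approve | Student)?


P(Approve | Student) = 25/(25+39) = 25/64

P(Approve|Student) = 25/64 ≈ 39.06%


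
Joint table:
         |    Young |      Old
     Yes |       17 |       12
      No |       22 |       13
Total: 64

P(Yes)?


P(Yes) = (17+12)/64 = 29/64

P(Yes) = 29/64 ≈ 45.31%


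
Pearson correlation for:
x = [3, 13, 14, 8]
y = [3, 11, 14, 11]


n=4, Σx=38, Σy=39, Σxy=436, Σx²=438, Σy²=447
r = (4×436 - 38×39)/√((4×438 - 38²)(4×447 - 39²))
= 262/√(308×267) = 262/√82236 ≈ 262/286.7682 ≈ 0.9136

r ≈ 0.9136


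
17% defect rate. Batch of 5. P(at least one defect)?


P(all good) = (83/100)^5 = 3939040643/10000000000
P(≥1 defect) = 6060959357/10000000000

P = 6060959357/10000000000 ≈ 60.61%


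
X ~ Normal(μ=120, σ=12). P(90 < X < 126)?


z₁=(90-120)/12=-2.5, z₂=(126-120)/12=0.5
P = Φ(0.5) - Φ(-2.5) = 0.691462 - 0.006210 = 0.685252 ≈ 0.6853

P(90 < X < 126) ≈ 0.6853


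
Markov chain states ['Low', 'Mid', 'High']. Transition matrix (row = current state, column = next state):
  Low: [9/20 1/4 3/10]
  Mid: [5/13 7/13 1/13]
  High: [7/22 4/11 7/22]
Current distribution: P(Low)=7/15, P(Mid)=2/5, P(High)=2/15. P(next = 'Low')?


P(next=Low) = Σᵢ P(now=i)×P(i→Low)
= 7/15×9/20 + 2/5×5/13 + 2/15×7/22
= 21/100 + 2/13 + 7/165 = 17429/42900

P = 17429/42900 ≈ 0.4063


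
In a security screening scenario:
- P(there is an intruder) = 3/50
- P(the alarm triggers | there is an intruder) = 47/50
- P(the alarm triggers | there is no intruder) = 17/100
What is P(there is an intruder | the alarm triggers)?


Using Bayes' theorem:
P(A|B) = P(B|A)·P(A) / P(B)

P(the alarm triggers) = 47/50 × 3/50 + 17/100 × 47/50
= 141/2500 + 799/5000 = 1081/5000

P(there is an intruder|the alarm triggers) = (141/2500) / (1081/5000) = 6/23

P(there is an intruder|the alarm triggers) = 6/23 ≈ 26.09%


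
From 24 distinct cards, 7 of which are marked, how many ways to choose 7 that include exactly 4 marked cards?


Choose 4 of the 7 marked cards and 3 of the other 17 cards:
C(7,4)×C(17,3) = 35×680 = 23800

23800


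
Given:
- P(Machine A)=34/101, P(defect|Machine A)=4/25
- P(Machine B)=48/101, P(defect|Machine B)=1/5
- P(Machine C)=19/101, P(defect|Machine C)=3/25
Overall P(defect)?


P(B) = Σ P(B|Aᵢ)×P(Aᵢ)
  4/25×34/101 = 136/2525
  1/5×48/101 = 48/505
  3/25×19/101 = 57/2525
Sum = 433/2525

P(defect) = 433/2525 ≈ 17.15%


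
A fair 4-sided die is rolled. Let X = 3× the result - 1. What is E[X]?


E[die] = (1+4)/2 = 5/2
E[X] = 3×5/2 - 1 = 13/2

E[X] = 13/2


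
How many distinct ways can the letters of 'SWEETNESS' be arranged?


Letters: 9, freq: {'S': 3, 'W': 1, 'E': 3, 'T': 1, 'N': 1}
9!/(3!×1!×3!×1!×1!) = 362880/36 = 10080

10080


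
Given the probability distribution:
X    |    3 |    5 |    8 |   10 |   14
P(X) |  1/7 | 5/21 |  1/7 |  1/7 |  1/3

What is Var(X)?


E[X] = 62/7
E[X²] = 96
Var(X) = E[X²] - (E[X])² = 96 - 3844/49 = 860/49

Var(X) = 860/49 ≈ 17.5510


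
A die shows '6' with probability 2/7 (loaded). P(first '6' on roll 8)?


Geometric: P(X=8) = (1-p)^(k-1)×p = (5/7)^7×2/7 = 156250/5764801

P(X=8) = 156250/5764801 ≈ 2.71%


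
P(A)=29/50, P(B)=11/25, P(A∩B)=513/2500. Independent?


P(A)×P(B) = 319/1250
P(A∩B) = 513/2500
Not equal → NOT independent

No, not independent


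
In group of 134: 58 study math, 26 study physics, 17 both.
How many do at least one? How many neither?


|A∪B| = 58+26-17 = 67
Neither = 134-67 = 67

At least one: 67; Neither: 67


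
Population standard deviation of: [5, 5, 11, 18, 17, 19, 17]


Mean = 92/7
  (5-92/7)²=3249/49
  (5-92/7)²=3249/49
  (11-92/7)²=225/49
  (18-92/7)²=1156/49
  (17-92/7)²=729/49
  (19-92/7)²=1681/49
  (17-92/7)²=729/49
Σ(x-μ)² = 1574/7
σ² = (1574/7)/7 = 1574/49

σ = √(1574/49) ≈ 5.6677


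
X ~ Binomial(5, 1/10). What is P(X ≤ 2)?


P(X ≤ 2) = Σ P(X=i) for i=0..2
P(X=0) = 59049/100000
P(X=1) = 6561/20000
P(X=2) = 729/10000
Sum = 12393/12500

P(X ≤ 2) = 12393/12500 ≈ 99.14%


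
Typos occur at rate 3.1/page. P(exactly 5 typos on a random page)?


Poisson(λ=3.1): P(X=5) = e^(-λ)×λ^k/k!
= e^(-3.1) × 3.1^5 / 5!
≈ 0.04504920239 × 286.29151 / 120 ≈ 0.107477

P(X=5) ≈ 0.107477 ≈ 10.75%


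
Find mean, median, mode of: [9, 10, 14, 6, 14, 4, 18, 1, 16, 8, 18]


Sorted: [1, 4, 6, 8, 9, 10, 14, 14, 16, 18, 18]
Mean = 118/11
Median = 10
Freq: {9: 1, 10: 1, 14: 2, 6: 1, 4: 1, 18: 2, 1: 1, 16: 1, 8: 1}
Mode: [14, 18]

Mean=118/11, Median=10, Mode=[14, 18]


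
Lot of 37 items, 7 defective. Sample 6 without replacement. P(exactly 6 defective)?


Hypergeometric: C(7,6)×C(30,0)/C(37,6)
= 7×1/2324784 = 1/332112

P(X=6) = 1/332112 ≈ 0.00%


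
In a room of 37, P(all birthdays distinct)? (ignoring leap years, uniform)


P(all different) = Π(365-i)/365 for i=0..36
= (365/365)×(364/365)×...×(329/365)
= 0.151266

P ≈ 0.1513 ≈ 15.13%


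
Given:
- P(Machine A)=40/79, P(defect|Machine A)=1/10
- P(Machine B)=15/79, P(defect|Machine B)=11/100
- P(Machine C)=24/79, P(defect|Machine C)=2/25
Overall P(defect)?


P(B) = Σ P(B|Aᵢ)×P(Aᵢ)
  1/10×40/79 = 4/79
  11/100×15/79 = 33/1580
  2/25×24/79 = 48/1975
Sum = 757/7900

P(defect) = 757/7900 ≈ 9.58%


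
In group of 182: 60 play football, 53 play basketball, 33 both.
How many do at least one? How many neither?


|A∪B| = 60+53-33 = 80
Neither = 182-80 = 102

At least one: 80; Neither: 102


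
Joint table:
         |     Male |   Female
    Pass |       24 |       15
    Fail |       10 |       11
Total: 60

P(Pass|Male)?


P(Pass|Male) = 24/(24+10) = 24/34 = 12/17

P = 12/17 ≈ 70.59%


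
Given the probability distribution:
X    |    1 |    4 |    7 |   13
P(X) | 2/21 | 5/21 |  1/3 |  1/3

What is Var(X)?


E[X] = 54/7
E[X²] = 536/7
Var(X) = E[X²] - (E[X])² = 536/7 - 2916/49 = 836/49

Var(X) = 836/49 ≈ 17.0612


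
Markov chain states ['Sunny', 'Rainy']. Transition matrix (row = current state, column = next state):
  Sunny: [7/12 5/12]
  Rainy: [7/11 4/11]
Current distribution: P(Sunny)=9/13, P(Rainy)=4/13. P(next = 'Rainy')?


P(next=Rainy) = Σᵢ P(now=i)×P(i→Rainy)
= 9/13×5/12 + 4/13×4/11
= 15/52 + 16/143 = 229/572

P = 229/572 ≈ 0.4003


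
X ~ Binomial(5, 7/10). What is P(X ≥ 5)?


P(X ≥ 5) = Σ P(X=i) for i=5..5
P(X=5) = 16807/100000
Sum = 16807/100000

P(X ≥ 5) = 16807/100000 ≈ 16.81%


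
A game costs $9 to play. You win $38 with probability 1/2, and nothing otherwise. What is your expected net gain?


E[gain] = (38-9)×1/2 + (-9)×1/2
= 29/2 - 9/2 = 10

Expected net gain = $10 ≈ $10.00


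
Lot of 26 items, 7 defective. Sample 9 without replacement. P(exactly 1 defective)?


Hypergeometric: C(7,1)×C(19,8)/C(26,9)
= 7×75582/3124550 = 1071/6325

P(X=1) = 1071/6325 ≈ 16.93%


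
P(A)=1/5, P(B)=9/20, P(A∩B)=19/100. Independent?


P(A)×P(B) = 9/100
P(A∩B) = 19/100
Not equal → NOT independent

No, not independent


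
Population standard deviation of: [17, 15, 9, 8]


Mean = 49/4
  (17-49/4)²=361/16
  (15-49/4)²=121/16
  (9-49/4)²=169/16
  (8-49/4)²=289/16
Σ(x-μ)² = 235/4
σ² = (235/4)/4 = 235/16

σ = √(235/16) ≈ 3.8324


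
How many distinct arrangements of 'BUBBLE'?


Letters: 6, freq: {'B': 3, 'U': 1, 'L': 1, 'E': 1}
6!/(3!×1!×1!×1!) = 720/6 = 120

120


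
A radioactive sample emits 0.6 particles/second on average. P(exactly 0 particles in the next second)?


Poisson(λ=0.6): P(X=0) = e^(-λ)×λ^k/k!
= e^(-0.6) × 0.6^0 / 0!
≈ 0.5488116361 × 1 / 1 ≈ 0.548812

P(X=0) ≈ 0.548812 ≈ 54.88%


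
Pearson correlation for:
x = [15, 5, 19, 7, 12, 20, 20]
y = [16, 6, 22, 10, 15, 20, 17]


n=7, Σx=98, Σy=106, Σxy=1678, Σx²=1604, Σy²=1790
r = (7×1678 - 98×106)/√((7×1604 - 98²)(7×1790 - 106²))
= 1358/√(1624×1294) = 1358/√2101456 ≈ 1358/1449.6400 ≈ 0.9368

r ≈ 0.9368


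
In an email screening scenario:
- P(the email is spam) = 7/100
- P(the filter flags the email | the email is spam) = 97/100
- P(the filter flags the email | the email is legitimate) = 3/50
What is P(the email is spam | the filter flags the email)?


Using Bayes' theorem:
P(A|B) = P(B|A)·P(A) / P(B)

P(the filter flags the email) = 97/100 × 7/100 + 3/50 × 93/100
= 679/10000 + 279/5000 = 1237/10000

P(the email is spam|the filter flags the email) = (679/10000) / (1237/10000) = 679/1237

P(the email is spam|the filter flags the email) = 679/1237 ≈ 54.89%


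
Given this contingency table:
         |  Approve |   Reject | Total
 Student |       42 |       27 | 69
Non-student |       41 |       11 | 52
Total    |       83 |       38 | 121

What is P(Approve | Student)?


P(Approve | Student) = 42/(42+27) = 42/69 = 14/23

P(Approve|Student) = 14/23 ≈ 60.87%


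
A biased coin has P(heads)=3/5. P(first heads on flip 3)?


Geometric: P(X=3) = (1-p)^(k-1)×p = (2/5)^2×3/5 = 12/125

P(X=3) = 12/125 ≈ 9.60%


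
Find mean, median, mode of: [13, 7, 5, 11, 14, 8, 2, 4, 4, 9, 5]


Sorted: [2, 4, 4, 5, 5, 7, 8, 9, 11, 13, 14]
Mean = 82/11
Median = 7
Freq: {13: 1, 7: 1, 5: 2, 11: 1, 14: 1, 8: 1, 2: 1, 4: 2, 9: 1}
Mode: [4, 5]

Mean=82/11, Median=7, Mode=[4, 5]


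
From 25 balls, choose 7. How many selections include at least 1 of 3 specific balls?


Complement: C(25,7) - C(22,7) = 480700 - 170544 = 310156

310156


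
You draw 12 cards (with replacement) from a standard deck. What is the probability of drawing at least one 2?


P(not a 2) = 48/52 = 12/13
P(none in 12 draws) = (12/13)^12 = 8916100448256/23298085122481
P(≥1 2) = 1 - 8916100448256/23298085122481 = 14381984674225/23298085122481

P = 14381984674225/23298085122481 ≈ 61.73%


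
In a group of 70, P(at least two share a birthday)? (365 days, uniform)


P(all different) = Π(365-i)/365 for i=0..69
= 0.000840
P(match) = 1 - 0.000840 = 0.999160

P ≈ 0.9992 ≈ 99.92%


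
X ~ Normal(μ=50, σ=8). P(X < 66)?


z = (66-50)/8 = 2.0
P(Z < 2.0) = 0.9772

P(X < 66) ≈ 0.9772


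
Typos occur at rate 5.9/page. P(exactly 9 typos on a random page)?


Poisson(λ=5.9): P(X=9) = e^(-λ)×λ^k/k!
= e^(-5.9) × 5.9^9 / 9!
≈ 0.002739444819 × 8662995.81865 / 362880 ≈ 0.065398

P(X=9) ≈ 0.065398 ≈ 6.54%


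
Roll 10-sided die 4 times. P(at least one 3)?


P(no 3)^4 = (9/10)^4 = 6561/10000
P(≥1) = 1 - 6561/10000 = 3439/10000

P = 3439/10000 ≈ 34.39%


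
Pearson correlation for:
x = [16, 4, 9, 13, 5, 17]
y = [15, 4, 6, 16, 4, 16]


n=6, Σx=64, Σy=61, Σxy=810, Σx²=836, Σy²=805
r = (6×810 - 64×61)/√((6×836 - 64²)(6×805 - 61²))
= 956/√(920×1109) = 956/√1020280 ≈ 956/1010.0891 ≈ 0.9465

r ≈ 0.9465


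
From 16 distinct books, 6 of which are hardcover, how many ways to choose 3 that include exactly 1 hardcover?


Choose 1 of the 6 hardcovers and 2 of the other 10 books:
C(6,1)×C(10,2) = 6×45 = 270

270


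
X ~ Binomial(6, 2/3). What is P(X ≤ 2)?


P(X ≤ 2) = Σ P(X=i) for i=0..2
P(X=0) = 1/729
P(X=1) = 4/243
P(X=2) = 20/243
Sum = 73/729

P(X ≤ 2) = 73/729 ≈ 10.01%


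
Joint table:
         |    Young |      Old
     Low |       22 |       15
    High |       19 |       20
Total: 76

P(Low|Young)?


P(Low|Young) = 22/(22+19) = 22/41

P = 22/41 ≈ 53.66%


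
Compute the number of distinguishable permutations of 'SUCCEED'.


Letters: 7, freq: {'S': 1, 'U': 1, 'C': 2, 'E': 2, 'D': 1}
7!/(1!×1!×2!×2!×1!) = 5040/4 = 1260

1260


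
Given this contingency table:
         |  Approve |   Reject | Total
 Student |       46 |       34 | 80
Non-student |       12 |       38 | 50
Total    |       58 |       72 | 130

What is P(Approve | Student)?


P(Approve | Student) = 46/(46+34) = 46/80 = 23/40

P(Approve|Student) = 23/40 ≈ 57.50%


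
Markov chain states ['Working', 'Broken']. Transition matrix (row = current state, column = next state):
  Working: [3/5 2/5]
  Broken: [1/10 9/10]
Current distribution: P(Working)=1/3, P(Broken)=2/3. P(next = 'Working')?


P(next=Working) = Σᵢ P(now=i)×P(i→Working)
= 1/3×3/5 + 2/3×1/10
= 1/5 + 1/15 = 4/15

P = 4/15 ≈ 0.2667


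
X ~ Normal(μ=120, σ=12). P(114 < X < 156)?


z₁=(114-120)/12=-0.5, z₂=(156-120)/12=3.0
P = Φ(3.0) - Φ(-0.5) = 0.998650 - 0.308538 = 0.690112 ≈ 0.6901

P(114 < X < 156) ≈ 0.6901


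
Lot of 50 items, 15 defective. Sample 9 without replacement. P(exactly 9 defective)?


Hypergeometric: C(15,9)×C(35,0)/C(50,9)
= 5005×1/2505433700 = 13/6507620

P(X=9) = 13/6507620 ≈ 0.00%


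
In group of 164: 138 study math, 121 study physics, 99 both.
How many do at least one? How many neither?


|A∪B| = 138+121-99 = 160
Neither = 164-160 = 4

At least one: 160; Neither: 4


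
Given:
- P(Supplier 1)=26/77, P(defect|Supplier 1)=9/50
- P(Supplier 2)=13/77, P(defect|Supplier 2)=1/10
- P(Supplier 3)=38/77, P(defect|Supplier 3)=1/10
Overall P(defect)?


P(B) = Σ P(B|Aᵢ)×P(Aᵢ)
  9/50×26/77 = 117/1925
  1/10×13/77 = 13/770
  1/10×38/77 = 19/385
Sum = 489/3850

P(defect) = 489/3850 ≈ 12.70%


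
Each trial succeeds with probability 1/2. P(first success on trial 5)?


Geometric: P(X=5) = (1-p)^(k-1)×p = (1/2)^4×1/2 = 1/32

P(X=5) = 1/32 ≈ 3.12%


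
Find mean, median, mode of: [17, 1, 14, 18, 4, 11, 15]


Sorted: [1, 4, 11, 14, 15, 17, 18]
Mean = 80/7
Median = 14
Freq: {17: 1, 1: 1, 14: 1, 18: 1, 4: 1, 11: 1, 15: 1}
Mode: No mode

Mean=80/7, Median=14, Mode=No mode


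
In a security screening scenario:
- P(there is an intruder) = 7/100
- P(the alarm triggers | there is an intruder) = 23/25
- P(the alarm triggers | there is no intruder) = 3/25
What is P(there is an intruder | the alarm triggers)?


Using Bayes' theorem:
P(A|B) = P(B|A)·P(A) / P(B)

P(the alarm triggers) = 23/25 × 7/100 + 3/25 × 93/100
= 161/2500 + 279/2500 = 22/125

P(there is an intruder|the alarm triggers) = (161/2500) / (22/125) = 161/440

P(there is an intruder|the alarm triggers) = 161/440 ≈ 36.59%


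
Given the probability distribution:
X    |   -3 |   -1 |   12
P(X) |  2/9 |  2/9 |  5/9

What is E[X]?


E[X] = Σ x·P(X=x)
= (-3)×(2/9) + (-1)×(2/9) + (12)×(5/9)
= 52/9

E[X] = 52/9


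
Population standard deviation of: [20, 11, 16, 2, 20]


Mean = 69/5
  (20-69/5)²=961/25
  (11-69/5)²=196/25
  (16-69/5)²=121/25
  (2-69/5)²=3481/25
  (20-69/5)²=961/25
Σ(x-μ)² = 1144/5
σ² = (1144/5)/5 = 1144/25

σ = √(1144/25) ≈ 6.7646


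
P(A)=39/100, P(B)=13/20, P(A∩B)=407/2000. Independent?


P(A)×P(B) = 507/2000
P(A∩B) = 407/2000
Not equal → NOT independent

No, not independent


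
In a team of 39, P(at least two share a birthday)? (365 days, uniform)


P(all different) = Π(365-i)/365 for i=0..38
= 0.121780
P(match) = 1 - 0.121780 = 0.878220

P ≈ 0.8782 ≈ 87.82%


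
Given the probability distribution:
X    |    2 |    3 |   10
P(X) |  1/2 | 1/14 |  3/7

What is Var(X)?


E[X] = 11/2
E[X²] = 91/2
Var(X) = E[X²] - (E[X])² = 91/2 - 121/4 = 61/4

Var(X) = 61/4 ≈ 15.2500


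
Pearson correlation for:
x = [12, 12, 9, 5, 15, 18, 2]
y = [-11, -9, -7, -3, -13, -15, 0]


n=7, Σx=73, Σy=-58, Σxy=-783, Σx²=947, Σy²=654
r = (7×(-783) - 73×(-58))/√((7×947 - 73²)(7×654 - (-58)²))
= -1247/√(1300×1214) = -1247/√1578200 ≈ -1247/1256.2643 ≈ -0.9926

r ≈ -0.9926


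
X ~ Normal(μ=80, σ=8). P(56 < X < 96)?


z₁=(56-80)/8=-3.0, z₂=(96-80)/8=2.0
P = Φ(2.0) - Φ(-3.0) = 0.977250 - 0.001350 = 0.975900 ≈ 0.9759

P(56 < X < 96) ≈ 0.9759


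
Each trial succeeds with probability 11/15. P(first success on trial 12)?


Geometric: P(X=12) = (1-p)^(k-1)×p = (4/15)^11×11/15 = 46137344/129746337890625

P(X=12) = 46137344/129746337890625 ≈ 0.00%


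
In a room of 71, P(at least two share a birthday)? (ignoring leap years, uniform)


P(all different) = Π(365-i)/365 for i=0..70
= 0.000679
P(match) = 1 - 0.000679 = 0.999321

P ≈ 0.9993 ≈ 99.93%


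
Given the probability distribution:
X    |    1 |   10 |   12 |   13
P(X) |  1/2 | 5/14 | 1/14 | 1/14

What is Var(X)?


E[X] = 41/7
E[X²] = 410/7
Var(X) = E[X²] - (E[X])² = 410/7 - 1681/49 = 1189/49

Var(X) = 1189/49 ≈ 24.2653


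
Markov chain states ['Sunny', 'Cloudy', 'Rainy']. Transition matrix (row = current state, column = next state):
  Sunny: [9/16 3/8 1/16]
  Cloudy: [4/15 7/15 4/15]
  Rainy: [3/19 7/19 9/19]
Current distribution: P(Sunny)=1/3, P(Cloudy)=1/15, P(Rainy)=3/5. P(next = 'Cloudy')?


P(next=Cloudy) = Σᵢ P(now=i)×P(i→Cloudy)
= 1/3×3/8 + 1/15×7/15 + 3/5×7/19
= 1/8 + 7/225 + 21/95 = 12899/34200

P = 12899/34200 ≈ 0.3772


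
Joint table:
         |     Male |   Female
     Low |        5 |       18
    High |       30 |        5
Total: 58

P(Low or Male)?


P(Low∨Male) = P(Low) + P(Male) - P(Low∧Male)
= (23 + 35 - 5)/58 = 53/58

P = 53/58 ≈ 91.38%


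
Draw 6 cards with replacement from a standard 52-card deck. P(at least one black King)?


P(not a black King) = 50/52 = 25/26
P(none in 6 draws) = (25/26)^6 = 244140625/308915776
P(≥1 black King) = 1 - 244140625/308915776 = 64775151/308915776

P = 64775151/308915776 ≈ 20.97%


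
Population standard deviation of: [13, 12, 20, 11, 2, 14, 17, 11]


Mean = 100/8 = 25/2
  (13-25/2)²=1/4
  (12-25/2)²=1/4
  (20-25/2)²=225/4
  (11-25/2)²=9/4
  (2-25/2)²=441/4
  (14-25/2)²=9/4
  (17-25/2)²=81/4
  (11-25/2)²=9/4
Σ(x-μ)² = 194
σ² = 194/8 = 97/4

σ = √(97/4) ≈ 4.9244


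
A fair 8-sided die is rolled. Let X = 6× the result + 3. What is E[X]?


E[die] = (1+8)/2 = 9/2
E[X] = 6×9/2 + 3 = 30

E[X] = 30


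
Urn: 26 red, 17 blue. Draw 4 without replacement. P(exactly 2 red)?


Hypergeometric: C(26,2)×C(17,2)/C(43,4)
= 325×136/123410 = 4420/12341

P(X=2) = 4420/12341 ≈ 35.82%


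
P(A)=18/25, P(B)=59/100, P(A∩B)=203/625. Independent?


P(A)×P(B) = 531/1250
P(A∩B) = 203/625
Not equal → NOT independent

No, not independent


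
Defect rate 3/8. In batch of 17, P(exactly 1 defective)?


Binomial: P(X=1) = C(17,1)×p^1×(1-p)^16
= 17 × 3/8 × 152587890625/281474976710656 = 7781982421875/2251799813685248

P(X=1) = 7781982421875/2251799813685248 ≈ 0.35%


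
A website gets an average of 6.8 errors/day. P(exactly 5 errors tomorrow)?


Poisson(λ=6.8): P(X=5) = e^(-λ)×λ^k/k!
= e^(-6.8) × 6.8^5 / 5!
≈ 0.001113775148 × 14539.33568 / 120 ≈ 0.134946

P(X=5) ≈ 0.134946 ≈ 13.49%


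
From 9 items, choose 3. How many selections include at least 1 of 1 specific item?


Complement: C(9,3) - C(8,3) = 84 - 56 = 28

28


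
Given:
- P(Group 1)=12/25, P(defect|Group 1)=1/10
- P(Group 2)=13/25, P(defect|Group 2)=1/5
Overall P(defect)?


P(B) = Σ P(B|Aᵢ)×P(Aᵢ)
  1/10×12/25 = 6/125
  1/5×13/25 = 13/125
Sum = 19/125

P(defect) = 19/125 ≈ 15.20%


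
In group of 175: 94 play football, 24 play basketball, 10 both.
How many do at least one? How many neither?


|A∪B| = 94+24-10 = 108
Neither = 175-108 = 67

At least one: 108; Neither: 67


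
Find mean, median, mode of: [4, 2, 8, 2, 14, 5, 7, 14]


Sorted: [2, 2, 4, 5, 7, 8, 14, 14]
Mean = 56/8 = 7
Median = 6
Freq: {4: 1, 2: 2, 8: 1, 14: 2, 5: 1, 7: 1}
Mode: [2, 14]

Mean=7, Median=6, Mode=[2, 14]


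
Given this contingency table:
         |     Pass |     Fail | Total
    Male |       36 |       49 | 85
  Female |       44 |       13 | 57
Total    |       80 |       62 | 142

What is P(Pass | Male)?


P(Pass | Male) = 36/(36+49) = 36/85

P(Pass|Male) = 36/85 ≈ 42.35%


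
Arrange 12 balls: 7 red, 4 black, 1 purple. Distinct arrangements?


12!/(7!×4!×1!) = 3960

3960


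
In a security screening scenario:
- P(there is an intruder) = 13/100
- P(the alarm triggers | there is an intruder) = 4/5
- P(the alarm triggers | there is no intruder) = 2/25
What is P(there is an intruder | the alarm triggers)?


Using Bayes' theorem:
P(A|B) = P(B|A)·P(A) / P(B)

P(the alarm triggers) = 4/5 × 13/100 + 2/25 × 87/100
= 13/125 + 87/1250 = 217/1250

P(there is an intruder|the alarm triggers) = (13/125) / (217/1250) = 130/217

P(there is an intruder|the alarm triggers) = 130/217 ≈ 59.91%


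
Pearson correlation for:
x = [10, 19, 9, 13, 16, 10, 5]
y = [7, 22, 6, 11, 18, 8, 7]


n=7, Σx=82, Σy=79, Σxy=1088, Σx²=1092, Σy²=1127
r = (7×1088 - 82×79)/√((7×1092 - 82²)(7×1127 - 79²))
= 1138/√(920×1648) = 1138/√1516160 ≈ 1138/1231.3245 ≈ 0.9242

r ≈ 0.9242


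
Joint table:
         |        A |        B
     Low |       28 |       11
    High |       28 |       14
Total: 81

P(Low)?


P(Low) = (28+11)/81 = 39/81 = 13/27

P(Low) = 13/27 ≈ 48.15%


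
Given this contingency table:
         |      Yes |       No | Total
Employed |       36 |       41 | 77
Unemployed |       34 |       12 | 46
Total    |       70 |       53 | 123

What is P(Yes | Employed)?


P(Yes | Employed) = 36/(36+41) = 36/77

P(Yes|Employed) = 36/77 ≈ 46.75%


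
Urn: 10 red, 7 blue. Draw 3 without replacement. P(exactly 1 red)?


Hypergeometric: C(10,1)×C(7,2)/C(17,3)
= 10×21/680 = 21/68

P(X=1) = 21/68 ≈ 30.88%


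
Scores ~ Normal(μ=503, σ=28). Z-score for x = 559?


z = (x - μ)/σ = (559 - 503)/28 = 2.0

z = 2.0


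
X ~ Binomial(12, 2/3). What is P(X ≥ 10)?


P(X ≥ 10) = Σ P(X=i) for i=10..12
P(X=10) = 22528/177147
P(X=11) = 8192/177147
P(X=12) = 4096/531441
Sum = 96256/531441

P(X ≥ 10) = 96256/531441 ≈ 18.11%


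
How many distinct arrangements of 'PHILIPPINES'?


Letters: 11, freq: {'P': 3, 'H': 1, 'I': 3, 'L': 1, 'N': 1, 'E': 1, 'S': 1}
11!/(3!×1!×3!×1!×1!×1!×1!) = 39916800/36 = 1108800

1108800


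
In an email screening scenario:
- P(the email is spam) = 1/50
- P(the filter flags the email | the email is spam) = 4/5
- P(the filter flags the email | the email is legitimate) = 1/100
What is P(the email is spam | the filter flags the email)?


Using Bayes' theorem:
P(A|B) = P(B|A)·P(A) / P(B)

P(the filter flags the email) = 4/5 × 1/50 + 1/100 × 49/50
= 2/125 + 49/5000 = 129/5000

P(the email is spam|the filter flags the email) = (2/125) / (129/5000) = 80/129

P(the email is spam|the filter flags the email) = 80/129 ≈ 62.02%


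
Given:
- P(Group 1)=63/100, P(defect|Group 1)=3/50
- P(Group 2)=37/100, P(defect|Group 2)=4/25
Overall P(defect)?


P(B) = Σ P(B|Aᵢ)×P(Aᵢ)
  3/50×63/100 = 189/5000
  4/25×37/100 = 37/625
Sum = 97/1000

P(defect) = 97/1000 ≈ 9.70%


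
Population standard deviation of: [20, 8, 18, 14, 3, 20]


Mean = 83/6
  (20-83/6)²=1369/36
  (8-83/6)²=1225/36
  (18-83/6)²=625/36
  (14-83/6)²=1/36
  (3-83/6)²=4225/36
  (20-83/6)²=1369/36
Σ(x-μ)² = 1469/6
σ² = (1469/6)/6 = 1469/36

σ = √(1469/36) ≈ 6.3879


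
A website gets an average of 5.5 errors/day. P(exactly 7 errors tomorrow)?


Poisson(λ=5.5): P(X=7) = e^(-λ)×λ^k/k!
= e^(-5.5) × 5.5^7 / 7!
≈ 0.004086771438 × 152243.523438 / 5040 ≈ 0.123449

P(X=7) ≈ 0.123449 ≈ 12.34%


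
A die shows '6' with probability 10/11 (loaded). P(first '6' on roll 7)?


Geometric: P(X=7) = (1-p)^(k-1)×p = (1/11)^6×10/11 = 10/19487171

P(X=7) = 10/19487171 ≈ 0.00%


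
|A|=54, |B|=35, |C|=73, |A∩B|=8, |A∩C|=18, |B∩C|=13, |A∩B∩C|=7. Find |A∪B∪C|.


|A∪B∪C| = 54+35+73-8-18-13+7 = 130

|A∪B∪C| = 130


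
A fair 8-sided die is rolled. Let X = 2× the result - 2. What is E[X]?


E[die] = (1+8)/2 = 9/2
E[X] = 2×9/2 - 2 = 7

E[X] = 7


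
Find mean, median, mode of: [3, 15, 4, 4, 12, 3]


Sorted: [3, 3, 4, 4, 12, 15]
Mean = 41/6
Median = 4
Freq: {3: 2, 15: 1, 4: 2, 12: 1}
Mode: [3, 4]

Mean=41/6, Median=4, Mode=[3, 4]


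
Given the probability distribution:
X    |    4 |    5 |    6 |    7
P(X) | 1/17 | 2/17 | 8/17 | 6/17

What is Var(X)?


E[X] = 104/17
E[X²] = 648/17
Var(X) = E[X²] - (E[X])² = 648/17 - 10816/289 = 200/289

Var(X) = 200/289 ≈ 0.6920


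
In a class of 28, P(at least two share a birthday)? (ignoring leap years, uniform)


P(all different) = Π(365-i)/365 for i=0..27
= 0.345539
P(match) = 1 - 0.345539 = 0.654461

P ≈ 0.6545 ≈ 65.45%


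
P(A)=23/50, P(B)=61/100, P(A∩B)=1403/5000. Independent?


P(A)×P(B) = 1403/5000
P(A∩B) = 1403/5000
Equal ✓ → Independent

Yes, independent


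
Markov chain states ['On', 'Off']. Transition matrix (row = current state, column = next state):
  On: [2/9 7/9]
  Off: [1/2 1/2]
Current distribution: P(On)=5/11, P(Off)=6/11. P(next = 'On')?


P(next=On) = Σᵢ P(now=i)×P(i→On)
= 5/11×2/9 + 6/11×1/2
= 10/99 + 3/11 = 37/99

P = 37/99 ≈ 0.3737


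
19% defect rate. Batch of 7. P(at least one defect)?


P(all good) = (81/100)^7 = 22876792454961/100000000000000
P(≥1 defect) = 77123207545039/100000000000000

P = 77123207545039/100000000000000 ≈ 77.12%


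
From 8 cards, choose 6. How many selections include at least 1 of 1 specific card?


Complement: C(8,6) - C(7,6) = 28 - 7 = 21

21


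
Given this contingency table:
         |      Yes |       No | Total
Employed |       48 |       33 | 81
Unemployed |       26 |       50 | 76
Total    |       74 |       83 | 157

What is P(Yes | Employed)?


P(Yes | Employed) = 48/(48+33) = 48/81 = 16/27

P(Yes|Employed) = 16/27 ≈ 59.26%


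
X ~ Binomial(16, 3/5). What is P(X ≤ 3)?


P(X ≤ 3) = Σ P(X=i) for i=0..3
P(X=0) = 65536/152587890625
P(X=1) = 1572864/152587890625
P(X=2) = 3538944/30517578125
P(X=3) = 24772608/30517578125
Sum = 28639232/30517578125

P(X ≤ 3) = 28639232/30517578125 ≈ 0.09%


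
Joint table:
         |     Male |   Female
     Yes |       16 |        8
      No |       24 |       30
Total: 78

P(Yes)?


P(Yes) = (16+8)/78 = 24/78 = 4/13

P(Yes) = 4/13 ≈ 30.77%


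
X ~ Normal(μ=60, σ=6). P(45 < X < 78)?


z₁=(45-60)/6=-2.5, z₂=(78-60)/6=3.0
P = Φ(3.0) - Φ(-2.5) = 0.998650 - 0.006210 = 0.992440 ≈ 0.9924

P(45 < X < 78) ≈ 0.9924


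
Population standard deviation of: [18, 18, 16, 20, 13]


Mean = 85/5 = 17
  (18-17)²=1
  (18-17)²=1
  (16-17)²=1
  (20-17)²=9
  (13-17)²=16
Σ(x-μ)² = 28
σ² = 28/5

σ = √(28/5) ≈ 2.3664


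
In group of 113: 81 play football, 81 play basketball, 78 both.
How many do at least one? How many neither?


|A∪B| = 81+81-78 = 84
Neither = 113-84 = 29

At least one: 84; Neither: 29


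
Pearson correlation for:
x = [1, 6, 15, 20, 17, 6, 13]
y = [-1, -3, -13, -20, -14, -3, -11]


n=7, Σx=78, Σy=-65, Σxy=-1013, Σx²=1156, Σy²=905
r = (7×(-1013) - 78×(-65))/√((7×1156 - 78²)(7×905 - (-65)²))
= -2021/√(2008×2110) = -2021/√4236880 ≈ -2021/2058.3683 ≈ -0.9818

r ≈ -0.9818


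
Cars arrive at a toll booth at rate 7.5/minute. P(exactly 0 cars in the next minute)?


Poisson(λ=7.5): P(X=0) = e^(-λ)×λ^k/k!
= e^(-7.5) × 7.5^0 / 0!
≈ 0.0005530843701 × 1 / 1 ≈ 0.000553

P(X=0) ≈ 0.000553 ≈ 0.06%


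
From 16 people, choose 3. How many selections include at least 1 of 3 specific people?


Complement: C(16,3) - C(13,3) = 560 - 286 = 274

274


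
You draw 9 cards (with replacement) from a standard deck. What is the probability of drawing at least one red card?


P(not a red card) = 26/52 = 1/2
P(none in 9 draws) = (1/2)^9 = 1/512
P(≥1 red card) = 1 - 1/512 = 511/512

P = 511/512 ≈ 99.80%


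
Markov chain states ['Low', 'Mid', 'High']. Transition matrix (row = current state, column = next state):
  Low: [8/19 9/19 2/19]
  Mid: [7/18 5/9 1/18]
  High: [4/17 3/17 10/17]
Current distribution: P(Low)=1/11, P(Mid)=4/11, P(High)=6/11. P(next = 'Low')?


P(next=Low) = Σᵢ P(now=i)×P(i→Low)
= 1/11×8/19 + 4/11×7/18 + 6/11×4/17
= 8/209 + 14/99 + 24/187 = 9850/31977

P = 9850/31977 ≈ 0.3080


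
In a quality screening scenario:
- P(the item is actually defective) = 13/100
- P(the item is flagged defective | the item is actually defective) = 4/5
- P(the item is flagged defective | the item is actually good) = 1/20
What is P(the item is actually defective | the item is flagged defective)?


Using Bayes' theorem:
P(A|B) = P(B|A)·P(A) / P(B)

P(the item is flagged defective) = 4/5 × 13/100 + 1/20 × 87/100
= 13/125 + 87/2000 = 59/400

P(the item is actually defective|the item is flagged defective) = (13/125) / (59/400) = 208/295

P(the item is actually defective|the item is flagged defective) = 208/295 ≈ 70.51%


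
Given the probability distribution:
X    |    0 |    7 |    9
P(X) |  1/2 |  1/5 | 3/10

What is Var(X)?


E[X] = 41/10
E[X²] = 341/10
Var(X) = E[X²] - (E[X])² = 341/10 - 1681/100 = 1729/100

Var(X) = 1729/100 ≈ 17.2900


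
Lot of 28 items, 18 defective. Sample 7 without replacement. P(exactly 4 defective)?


Hypergeometric: C(18,4)×C(10,3)/C(28,7)
= 3060×120/1184040 = 1020/3289

P(X=4) = 1020/3289 ≈ 31.01%


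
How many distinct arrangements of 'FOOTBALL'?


Letters: 8, freq: {'F': 1, 'O': 2, 'T': 1, 'B': 1, 'A': 1, 'L': 2}
8!/(1!×2!×1!×1!×1!×2!) = 40320/4 = 10080

10080


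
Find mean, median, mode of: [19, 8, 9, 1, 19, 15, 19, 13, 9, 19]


Sorted: [1, 8, 9, 9, 13, 15, 19, 19, 19, 19]
Mean = 131/10
Median = 14
Freq: {19: 4, 8: 1, 9: 2, 1: 1, 15: 1, 13: 1}
Mode: [19]

Mean=131/10, Median=14, Mode=19


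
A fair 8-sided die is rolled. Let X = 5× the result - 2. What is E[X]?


E[die] = (1+8)/2 = 9/2
E[X] = 5×9/2 - 2 = 41/2

E[X] = 41/2
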